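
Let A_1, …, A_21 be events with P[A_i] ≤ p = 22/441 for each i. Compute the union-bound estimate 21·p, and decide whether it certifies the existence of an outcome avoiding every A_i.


Union bound: P[∪_{i=1}^{21} A_i] ≤ Σ_i P[A_i] ≤ 21·p = 21·(22/441) = 22/21.
Numerically: 22/21 ≈ 1.0476190.
Is 22/21 < 1? NO.
Since the bound 22/21 is ≥ 1, the union bound is uninformative here; it does NOT by itself certify existence.

21·p = 22/21 ≈ 1.0476190; existence NOT certified by the union bound.


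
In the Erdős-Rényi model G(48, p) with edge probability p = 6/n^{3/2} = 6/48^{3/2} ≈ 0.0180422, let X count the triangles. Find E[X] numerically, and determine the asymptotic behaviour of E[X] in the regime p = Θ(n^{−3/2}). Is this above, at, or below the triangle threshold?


Number of potential triangles: C(48, 3) = 17296.
Each occurs with probability p³ ≈ (0.0180422)³ ≈ 5.87311065e-06.
By linearity: E[X] = C(48, 3)·p³ ≈ 17296 · 5.87311065e-06 ≈ 0.101581.
Since α = 3/2 > 1, p = c/n^{3/2} = o(1/n) is below the triangle threshold p ~ 1/n. Asymptotically E[X] ~ (c³/6)·n^{3(1−α)} = (6³/6)·n^{-1.5} → 0, so by Markov's inequality G has no triangles w.h.p.

E[X] ≈ 0.101581; in regime p = Θ(1/n^{3/2}) E[X] tends to 0 (below the triangle threshold p ~ 1/n).


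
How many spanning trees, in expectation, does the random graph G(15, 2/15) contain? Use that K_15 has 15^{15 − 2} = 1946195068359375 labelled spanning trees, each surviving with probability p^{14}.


K_15 has 15^{15 − 2} = 1946195068359375 labelled spanning trees.
For each such spanning tree H, let X_H = 1 if all 14 edges of H are present in G. Then P[X_H = 1] = p^{14} = (2/15)^{14} = 16384/29192926025390625.
By linearity: E[X] = Σ_H E[X_H] = 1946195068359375 · p^{14} = 1946195068359375 · 16384/29192926025390625 = 16384/15.
Numerically: E[X] ≈ 1092.3.

E[X] = 1946195068359375 · (2/15)^{14} = 16384/15 ≈ 1092.3.


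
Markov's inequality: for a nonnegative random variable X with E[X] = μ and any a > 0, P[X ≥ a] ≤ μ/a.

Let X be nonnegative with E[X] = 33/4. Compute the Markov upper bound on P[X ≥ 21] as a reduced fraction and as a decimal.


μ = E[X] = 33/4, a = 21.
Markov: P[X ≥ 21] ≤ μ/a = (33/4)/21 = 11/28.
Numerically: ≈ 0.393.
(Since a = 21 > μ = 8.250, the bound 11/28 is < 1 and informative.)

P[X ≥ 21] ≤ 11/28 ≈ 0.393.


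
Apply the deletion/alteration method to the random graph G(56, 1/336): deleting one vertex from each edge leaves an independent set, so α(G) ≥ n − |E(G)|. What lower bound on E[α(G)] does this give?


E[|E(G)|] = C(56, 2)·p = 1540 · (1/336) = 55/12.
E[α(G)] ≥ n − E[|E(G)|] = 56 − 55/12 = 617/12.
Numerically: ≈ 51.41667.
(This is only a lower bound; the true E[α(G)] may be larger.)

E[α(G)] ≥ 617/12 ≈ 51.41667.


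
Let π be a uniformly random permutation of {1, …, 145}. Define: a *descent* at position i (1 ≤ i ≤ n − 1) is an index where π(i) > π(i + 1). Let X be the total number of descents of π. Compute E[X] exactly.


Write X = Σ X_I over i = 1, …, 144, with X_I the indicator of one descent.
There are 144 indicators.
For each fixed i, the pair (π(i), π(i+1)) is a uniformly random ordered pair of distinct values from {1, …, 145}; by symmetry P[π(i) > π(i+1)] = 1/2.
By linearity: E[X] = 144 · (1/2) = (145 − 1) · (1/2) = 72 ≈ 72.000.

E[X] = 72 = 72.000.


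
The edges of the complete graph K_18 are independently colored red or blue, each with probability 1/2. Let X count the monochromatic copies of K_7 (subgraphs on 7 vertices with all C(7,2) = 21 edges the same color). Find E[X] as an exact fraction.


Let X = Σ_S X_S over the C(18, 7) = 31824 subsets S of size 7, where X_S = 1 if the K_7 on S is monochromatic.
For a fixed S, the K_7 on S has C(7, 2) = 21 edges. P[all 21 edges red] = (1/2)^21, and likewise for blue, so P[monochromatic] = 2·(1/2)^21 = 2^{1 − 21} = 1/1048576.
By linearity of expectation: E[X] = C(18, 7) · 2^{1 − 21} = 31824 · 1/1048576 = 1989/65536.
Numerically: E[X] ≈ 0.030350.

E[X] = C(18,7)·2^(1−C(7,2)) = 1989/65536 ≈ 0.030350.


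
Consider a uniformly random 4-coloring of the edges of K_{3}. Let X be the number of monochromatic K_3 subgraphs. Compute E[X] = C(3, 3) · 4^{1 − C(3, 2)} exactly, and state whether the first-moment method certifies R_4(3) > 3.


E[X] = C(3, 3) · 4^{1 − 3} = 1 · 4^{−2} = 1/16.
As a reduced fraction: E[X] = 1/16 ≈ 0.0625000.
Is E[X] < 1? YES.
Since E[X] < 1, there exists a 4-coloring of K_{3} with no monochromatic K_3; hence R_4(3) > 3.

E[X] = 1/16 ≈ 0.0625000; E[X] < 1, so R_4(3) > 3.


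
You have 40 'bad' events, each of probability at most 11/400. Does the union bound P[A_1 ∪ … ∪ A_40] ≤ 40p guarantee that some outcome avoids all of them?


Union bound: P[∪_{i=1}^{40} A_i] ≤ Σ_i P[A_i] ≤ 40·p = 40·(11/400) = 11/10.
Numerically: 11/10 ≈ 1.10000.
Is 11/10 < 1? NO.
Since the bound 11/10 is ≥ 1, the union bound is uninformative here; it does NOT by itself certify existence.

40·p = 11/10 ≈ 1.10000; existence NOT certified by the union bound.


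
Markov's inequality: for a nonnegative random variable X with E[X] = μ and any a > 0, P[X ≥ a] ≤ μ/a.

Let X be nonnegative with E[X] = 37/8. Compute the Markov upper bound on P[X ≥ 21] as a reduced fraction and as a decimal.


μ = E[X] = 37/8, a = 21.
Markov: P[X ≥ 21] ≤ μ/a = (37/8)/21 = 37/168.
Numerically: ≈ 0.2202.
(Since a = 21 > μ = 4.6250, the bound 37/168 is < 1 and informative.)

P[X ≥ 21] ≤ 37/168 ≈ 0.2202.


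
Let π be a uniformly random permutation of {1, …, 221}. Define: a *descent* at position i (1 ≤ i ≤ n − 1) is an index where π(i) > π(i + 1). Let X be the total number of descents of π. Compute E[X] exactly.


Write X = Σ X_I over i = 1, …, 220, with X_I the indicator of one descent.
There are 220 indicators.
For each fixed i, the pair (π(i), π(i+1)) is a uniformly random ordered pair of distinct values from {1, …, 221}; by symmetry P[π(i) > π(i+1)] = 1/2.
By linearity: E[X] = 220 · (1/2) = (221 − 1) · (1/2) = 110 ≈ 110.0000.

E[X] = 110 = 110.0000.


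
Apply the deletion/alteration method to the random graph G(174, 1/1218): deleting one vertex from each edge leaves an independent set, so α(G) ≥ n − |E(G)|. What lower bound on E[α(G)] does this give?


E[|E(G)|] = C(174, 2)·p = 15051 · (1/1218) = 173/14.
E[α(G)] ≥ n − E[|E(G)|] = 174 − 173/14 = 2263/14.
Numerically: ≈ 161.643.
(This is only a lower bound; the true E[α(G)] may be larger.)

E[α(G)] ≥ 2263/14 ≈ 161.643.


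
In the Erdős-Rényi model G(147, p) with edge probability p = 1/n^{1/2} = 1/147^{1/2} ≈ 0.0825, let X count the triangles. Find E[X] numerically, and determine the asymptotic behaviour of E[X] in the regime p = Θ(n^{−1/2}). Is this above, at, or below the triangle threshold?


Number of potential triangles: C(147, 3) = 518665.
Each occurs with probability p³ ≈ (0.0825)³ ≈ 5.61079e-04.
By linearity: E[X] = C(147, 3)·p³ ≈ 518665 · 5.61079e-04 ≈ 291.012.
Since α = 1/2 < 1, p = c/n^{1/2} ≫ 1/n is above the triangle threshold p ~ 1/n. Asymptotically E[X] ~ (c³/6)·n^{3(1−α)} = (1³/6)·n^{1.5} → ∞; triangles are abundant w.h.p.

E[X] ≈ 291.012; in regime p = Θ(1/n^{1/2}) E[X] diverges (above the triangle threshold p ~ 1/n).


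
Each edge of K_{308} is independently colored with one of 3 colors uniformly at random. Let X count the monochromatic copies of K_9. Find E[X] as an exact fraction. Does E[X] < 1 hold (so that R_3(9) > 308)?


E[X] = C(308, 9) · 3^{1 − 36} = 61088326838816200 · 3^{−35} = 61088326838816200/50031545098999707.
As a reduced fraction: E[X] = 61088326838816200/50031545098999707 ≈ 1.221.
Is E[X] < 1? NO.
Since E[X] ≥ 1, the first-moment bound is inconclusive at n = 308; it does NOT by itself certify R_3(9) > 308.

E[X] = 61088326838816200/50031545098999707 ≈ 1.221; E[X] ≥ 1; first-moment method inconclusive here.


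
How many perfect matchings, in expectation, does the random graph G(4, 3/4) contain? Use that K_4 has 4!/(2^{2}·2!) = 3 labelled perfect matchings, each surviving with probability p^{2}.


K_4 has 4!/(2^{2}·2!) = 3 labelled perfect matchings.
For each such perfect matching H, let X_H = 1 if all 2 edges of H are present in G. Then P[X_H = 1] = p^{2} = (3/4)^{2} = 9/16.
By linearity: E[X] = Σ_H E[X_H] = 3 · p^{2} = 3 · 9/16 = 27/16.
Numerically: E[X] ≈ 1.6875.

E[X] = 3 · (3/4)^{2} = 27/16 ≈ 1.6875.


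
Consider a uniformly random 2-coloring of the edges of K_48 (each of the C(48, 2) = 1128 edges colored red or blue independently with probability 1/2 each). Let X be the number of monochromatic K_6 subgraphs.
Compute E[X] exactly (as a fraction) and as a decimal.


Let X = Σ_S X_S over the C(48, 6) = 12271512 subsets S of size 6, where X_S = 1 if the K_6 on S is monochromatic.
For a fixed S, the K_6 on S has C(6, 2) = 15 edges. P[all 15 edges red] = (1/2)^15, and likewise for blue, so P[monochromatic] = 2·(1/2)^15 = 2^{1 − 15} = 1/16384.
Summing: E[X] = C(48, 6) · 2^{1 − 15} = 12271512 · 1/16384 = 1533939/2048.
Numerically: E[X] ≈ 748.99365.

E[X] = C(48,6)·2^(1−C(6,2)) = 1533939/2048 ≈ 748.99365.


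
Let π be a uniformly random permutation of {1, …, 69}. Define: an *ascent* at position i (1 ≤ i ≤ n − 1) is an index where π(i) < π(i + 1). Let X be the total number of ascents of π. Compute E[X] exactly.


Write X = Σ X_I over i = 1, …, 68, with X_I the indicator of one ascent.
There are 68 indicators.
For each fixed i, the pair (π(i), π(i+1)) is a uniformly random ordered pair of distinct values from {1, …, 69}; by symmetry P[π(i) < π(i+1)] = 1/2.
By linearity: E[X] = 68 · (1/2) = (69 − 1) · (1/2) = 34 ≈ 34.00000.

E[X] = 34 = 34.00000.


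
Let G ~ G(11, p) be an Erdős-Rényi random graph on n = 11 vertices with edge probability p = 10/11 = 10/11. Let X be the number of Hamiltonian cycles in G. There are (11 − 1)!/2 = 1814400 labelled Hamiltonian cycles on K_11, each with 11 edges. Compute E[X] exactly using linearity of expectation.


K_11 has (11 − 1)!/2 = 1814400 labelled Hamiltonian cycles.
For each such Hamiltonian cycle H, let X_H = 1 if all 11 edges of H are present in G. Then P[X_H = 1] = p^{11} = (10/11)^{11} = 100000000000/285311670611.
By linearity: E[X] = Σ_H E[X_H] = 1814400 · p^{11} = 1814400 · 100000000000/285311670611 = 181440000000000000/285311670611.
Numerically: E[X] ≈ 635936.

E[X] = 1814400 · (10/11)^{11} = 181440000000000000/285311670611 ≈ 635936.


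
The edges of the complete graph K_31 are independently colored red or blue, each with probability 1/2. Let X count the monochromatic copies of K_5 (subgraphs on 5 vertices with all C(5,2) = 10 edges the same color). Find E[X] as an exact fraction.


Let X = Σ_S X_S over the C(31, 5) = 169911 subsets S of size 5, where X_S = 1 if the K_5 on S is monochromatic.
For a fixed S, the K_5 on S has C(5, 2) = 10 edges. P[all 10 edges red] = (1/2)^10, and likewise for blue, so P[monochromatic] = 2·(1/2)^10 = 2^{1 − 10} = 1/512.
By linearity of expectation: E[X] = C(31, 5) · 2^{1 − 10} = 169911 · 1/512 = 169911/512.
Numerically: E[X] ≈ 331.85742.

E[X] = C(31,5)·2^(1−C(5,2)) = 169911/512 ≈ 331.85742.


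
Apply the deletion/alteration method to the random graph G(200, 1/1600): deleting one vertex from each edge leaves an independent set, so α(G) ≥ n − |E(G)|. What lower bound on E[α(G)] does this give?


E[|E(G)|] = C(200, 2)·p = 19900 · (1/1600) = 199/16.
E[α(G)] ≥ n − E[|E(G)|] = 200 − 199/16 = 3001/16.
Numerically: ≈ 187.562.
(This is only a lower bound; the true E[α(G)] may be larger.)

E[α(G)] ≥ 3001/16 ≈ 187.562.


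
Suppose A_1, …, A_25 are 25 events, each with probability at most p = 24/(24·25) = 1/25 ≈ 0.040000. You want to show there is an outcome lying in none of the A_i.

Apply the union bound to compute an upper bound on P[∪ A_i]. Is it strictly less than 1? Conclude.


Union bound: P[∪_{i=1}^{25} A_i] ≤ Σ_i P[A_i] ≤ 25·p = 25·(1/25) = 1.
Numerically: 1 ≈ 1.000000.
Is 1 < 1? NO.
Since the bound 1 is ≥ 1, the union bound is uninformative here; it does NOT by itself certify existence.

25·p = 1 ≈ 1.000000; existence NOT certified by the union bound.


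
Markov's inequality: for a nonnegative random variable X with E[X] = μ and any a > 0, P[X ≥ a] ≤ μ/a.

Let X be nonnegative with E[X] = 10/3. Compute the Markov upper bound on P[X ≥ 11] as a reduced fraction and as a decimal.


μ = E[X] = 10/3, a = 11.
Markov: P[X ≥ 11] ≤ μ/a = (10/3)/11 = 10/33.
Numerically: ≈ 0.303.
(Since a = 11 > μ = 3.333, the bound 10/33 is < 1 and informative.)

P[X ≥ 11] ≤ 10/33 ≈ 0.303.


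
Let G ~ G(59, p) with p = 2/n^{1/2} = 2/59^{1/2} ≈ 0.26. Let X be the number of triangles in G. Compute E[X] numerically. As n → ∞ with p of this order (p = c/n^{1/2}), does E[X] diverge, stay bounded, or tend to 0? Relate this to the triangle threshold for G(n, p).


Number of potential triangles: C(59, 3) = 32509.
Each occurs with probability p³ ≈ (0.26)³ ≈ 1.76527e-02.
By linearity: E[X] = C(59, 3)·p³ ≈ 32509 · 1.76527e-02 ≈ 573.873.
Since α = 1/2 < 1, p = c/n^{1/2} ≫ 1/n is above the triangle threshold p ~ 1/n. Asymptotically E[X] ~ (c³/6)·n^{3(1−α)} = (2³/6)·n^{1.5} → ∞; triangles are abundant w.h.p.

E[X] ≈ 573.873; in regime p = Θ(1/n^{1/2}) E[X] diverges (above the triangle threshold p ~ 1/n).


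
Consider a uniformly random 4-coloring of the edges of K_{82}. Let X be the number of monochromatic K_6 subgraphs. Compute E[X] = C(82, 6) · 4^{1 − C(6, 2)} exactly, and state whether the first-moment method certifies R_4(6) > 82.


E[X] = C(82, 6) · 4^{1 − 15} = 350161812 · 4^{−14} = 350161812/268435456.
As a reduced fraction: E[X] = 87540453/67108864 ≈ 1.3044544.
Is E[X] < 1? NO.
Since E[X] ≥ 1, the first-moment bound is inconclusive at n = 82; it does NOT by itself certify R_4(6) > 82.

E[X] = 87540453/67108864 ≈ 1.3044544; E[X] ≥ 1; first-moment method inconclusive here.


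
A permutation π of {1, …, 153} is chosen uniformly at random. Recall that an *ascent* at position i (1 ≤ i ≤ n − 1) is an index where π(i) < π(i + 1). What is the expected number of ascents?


Write X = Σ X_I over i = 1, …, 152, with X_I the indicator of one ascent.
There are 152 indicators.
For each fixed i, the pair (π(i), π(i+1)) is a uniformly random ordered pair of distinct values from {1, …, 153}; by symmetry P[π(i) < π(i+1)] = 1/2.
By linearity: E[X] = 152 · (1/2) = (153 − 1) · (1/2) = 76 ≈ 76.00000.

E[X] = 76 = 76.00000.


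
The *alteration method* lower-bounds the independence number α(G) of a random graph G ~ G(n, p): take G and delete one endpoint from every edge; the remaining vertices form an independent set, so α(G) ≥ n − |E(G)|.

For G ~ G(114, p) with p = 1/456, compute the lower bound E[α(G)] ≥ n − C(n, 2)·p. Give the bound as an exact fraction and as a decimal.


E[|E(G)|] = C(114, 2)·p = 6441 · (1/456) = 113/8.
E[α(G)] ≥ n − E[|E(G)|] = 114 − 113/8 = 799/8.
Numerically: ≈ 99.875000.
(This is only a lower bound; the true E[α(G)] may be larger.)

E[α(G)] ≥ 799/8 ≈ 99.875000.


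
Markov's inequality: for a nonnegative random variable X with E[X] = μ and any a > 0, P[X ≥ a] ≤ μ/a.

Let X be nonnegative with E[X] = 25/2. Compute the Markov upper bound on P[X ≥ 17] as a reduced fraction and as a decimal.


μ = E[X] = 25/2, a = 17.
Markov: P[X ≥ 17] ≤ μ/a = (25/2)/17 = 25/34.
Numerically: ≈ 0.7353.
(Since a = 17 > μ = 12.5000, the bound 25/34 is < 1 and informative.)

P[X ≥ 17] ≤ 25/34 ≈ 0.7353.


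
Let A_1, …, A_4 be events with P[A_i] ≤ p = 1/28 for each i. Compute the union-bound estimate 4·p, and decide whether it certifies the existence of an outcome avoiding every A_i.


Union bound: P[∪_{i=1}^{4} A_i] ≤ Σ_i P[A_i] ≤ 4·p = 4·(1/28) = 1/7.
Numerically: 1/7 ≈ 0.1428571.
Is 1/7 < 1? YES.
Since P[∪ A_i] ≤ 1/7 < 1, the complement has P[∩ A_i^c] ≥ 1 − 1/7 = 6/7 > 0, so some outcome avoids every A_i.

4·p = 1/7 ≈ 0.1428571; existence CERTIFIED by the union bound.


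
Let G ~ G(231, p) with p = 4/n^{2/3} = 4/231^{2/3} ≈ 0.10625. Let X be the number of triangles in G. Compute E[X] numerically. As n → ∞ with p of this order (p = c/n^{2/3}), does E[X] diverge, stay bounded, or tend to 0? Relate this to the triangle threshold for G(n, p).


Number of potential triangles: C(231, 3) = 2027795.
Each occurs with probability p³ ≈ (0.10625)³ ≈ 1.1993778e-03.
By linearity: E[X] = C(231, 3)·p³ ≈ 2027795 · 1.1993778e-03 ≈ 2432.09235.
Since α = 2/3 < 1, p = c/n^{2/3} ≫ 1/n is above the triangle threshold p ~ 1/n. Asymptotically E[X] ~ (c³/6)·n^{3(1−α)} = (4³/6)·n^{1} → ∞; triangles are abundant w.h.p.

E[X] ≈ 2432.09235; in regime p = Θ(1/n^{2/3}) E[X] diverges (above the triangle threshold p ~ 1/n).


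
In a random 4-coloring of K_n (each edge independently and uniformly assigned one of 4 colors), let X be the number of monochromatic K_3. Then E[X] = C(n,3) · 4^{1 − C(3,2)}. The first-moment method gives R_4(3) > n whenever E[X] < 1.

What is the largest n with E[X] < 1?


We need C(n, 3) · 4^{1 − 3} < 1, i.e. C(n, 3) < 4^{3 − 1} = 16.
Check values of n near the boundary:
  n = 3: C(3, 3) = 1; 1 < 16? YES
  n = 4: C(4, 3) = 4; 4 < 16? YES
  n = 5: C(5, 3) = 10; 10 < 16? YES
  n = 6: C(6, 3) = 20; 20 < 16? NO
The largest n with C(n, 3) < 16 is n = 5 (where E[X] = 5/8 ≈ 0.625). Hence R_4(3) > 5, i.e. R_4(3) ≥ 6.

Largest n = 5; hence R_4(3) > 5.


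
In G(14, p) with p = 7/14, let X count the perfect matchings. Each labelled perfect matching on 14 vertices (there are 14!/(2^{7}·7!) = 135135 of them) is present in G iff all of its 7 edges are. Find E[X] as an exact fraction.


K_14 has 14!/(2^{7}·7!) = 135135 labelled perfect matchings.
For each such perfect matching H, let X_H = 1 if all 7 edges of H are present in G. Then P[X_H = 1] = p^{7} = (1/2)^{7} = 1/128.
Summing the indicators: E[X] = Σ_H E[X_H] = 135135 · p^{7} = 135135 · 1/128 = 135135/128.
Numerically: E[X] ≈ 1056.

E[X] = 135135 · (1/2)^{7} = 135135/128 ≈ 1056.


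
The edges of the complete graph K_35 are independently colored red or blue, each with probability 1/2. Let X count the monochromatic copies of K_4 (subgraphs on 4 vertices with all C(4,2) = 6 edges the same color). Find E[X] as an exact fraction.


Let X = Σ_S X_S over the C(35, 4) = 52360 subsets S of size 4, where X_S = 1 if the K_4 on S is monochromatic.
For a fixed S, the K_4 on S has C(4, 2) = 6 edges. P[all 6 edges red] = (1/2)^6, and likewise for blue, so P[monochromatic] = 2·(1/2)^6 = 2^{1 − 6} = 1/32.
By linearity of expectation: E[X] = C(35, 4) · 2^{1 − 6} = 52360 · 1/32 = 6545/4.
Numerically: E[X] ≈ 1636.25000.

E[X] = C(35,4)·2^(1−C(4,2)) = 6545/4 ≈ 1636.25000.


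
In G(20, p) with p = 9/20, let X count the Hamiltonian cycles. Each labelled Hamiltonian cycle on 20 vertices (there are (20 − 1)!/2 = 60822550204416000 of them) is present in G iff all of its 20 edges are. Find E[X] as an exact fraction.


K_20 has (20 − 1)!/2 = 60822550204416000 labelled Hamiltonian cycles.
For each such Hamiltonian cycle H, let X_H = 1 if all 20 edges of H are present in G. Then P[X_H = 1] = p^{20} = (9/20)^{20} = 12157665459056928801/104857600000000000000000000.
By linearity of expectation: E[X] = Σ_H E[X_H] = 60822550204416000 · p^{20} = 60822550204416000 · 12157665459056928801/104857600000000000000000000 = 180532279724605553545860280221/25600000000000000000.
Numerically: E[X] ≈ 7.052e+09.

E[X] = 60822550204416000 · (9/20)^{20} = 180532279724605553545860280221/25600000000000000000 ≈ 7.052e+09.


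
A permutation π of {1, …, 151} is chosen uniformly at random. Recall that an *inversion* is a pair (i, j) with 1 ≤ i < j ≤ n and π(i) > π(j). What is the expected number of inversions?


Write X = Σ X_I over the C(151, 2) = 11325 pairs i < j, with X_I the indicator of one inversion.
There are 11325 indicators.
For each fixed pair i < j, the values π(i) and π(j) are two distinct elements of {1, …, 151} in uniformly random order; by symmetry P[π(i) > π(j)] = 1/2.
By linearity: E[X] = 11325 · (1/2) = C(151, 2) · (1/2) = 11325/2 = 11325/2 ≈ 5662.50000.

E[X] = 11325/2 = 5662.50000.


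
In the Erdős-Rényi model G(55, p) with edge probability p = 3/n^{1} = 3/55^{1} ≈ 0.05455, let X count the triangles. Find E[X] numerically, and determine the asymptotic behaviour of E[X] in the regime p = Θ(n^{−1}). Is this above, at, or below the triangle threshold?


Number of potential triangles: C(55, 3) = 26235.
Each occurs with probability p³ ≈ (0.05455)³ ≈ 1.622840e-04.
By linearity: E[X] = C(55, 3)·p³ ≈ 26235 · 1.622840e-04 ≈ 4.2575.
Here α = 1, so p = 3/n is exactly at the triangle threshold p ~ 1/n. Asymptotically E[X] → c³/6 = 3³/6 = 9/2 ≈ 4.5000, a bounded constant. In this regime the triangle count is asymptotically Poisson(c³/6).

E[X] ≈ 4.2575; in regime p = Θ(1/n^{1}) E[X] stays bounded (at the triangle threshold p ~ 1/n).


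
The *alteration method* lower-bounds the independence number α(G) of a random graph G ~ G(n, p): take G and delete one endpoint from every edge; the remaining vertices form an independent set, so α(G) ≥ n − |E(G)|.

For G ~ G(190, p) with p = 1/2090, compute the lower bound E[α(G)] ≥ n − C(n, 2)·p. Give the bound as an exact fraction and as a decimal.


E[|E(G)|] = C(190, 2)·p = 17955 · (1/2090) = 189/22.
E[α(G)] ≥ n − E[|E(G)|] = 190 − 189/22 = 3991/22.
Numerically: ≈ 181.40909.
(This is only a lower bound; the true E[α(G)] may be larger.)

E[α(G)] ≥ 3991/22 ≈ 181.40909.


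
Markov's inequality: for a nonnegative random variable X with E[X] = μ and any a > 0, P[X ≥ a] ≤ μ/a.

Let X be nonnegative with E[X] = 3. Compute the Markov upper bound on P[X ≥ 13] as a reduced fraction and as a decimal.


μ = E[X] = 3, a = 13.
Markov: P[X ≥ 13] ≤ μ/a = (3)/13 = 3/13.
Numerically: ≈ 0.23077.
(Since a = 13 > μ = 3.00000, the bound 3/13 is < 1 and informative.)

P[X ≥ 13] ≤ 3/13 ≈ 0.23077.


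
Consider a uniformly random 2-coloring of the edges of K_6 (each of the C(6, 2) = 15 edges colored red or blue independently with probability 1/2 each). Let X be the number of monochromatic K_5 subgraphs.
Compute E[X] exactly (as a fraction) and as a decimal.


Let X = Σ_S X_S over the C(6, 5) = 6 subsets S of size 5, where X_S = 1 if the K_5 on S is monochromatic.
For a fixed S, the K_5 on S has C(5, 2) = 10 edges. P[all 10 edges red] = (1/2)^10, and likewise for blue, so P[monochromatic] = 2·(1/2)^10 = 2^{1 − 10} = 1/512.
By linearity of expectation: E[X] = C(6, 5) · 2^{1 − 10} = 6 · 1/512 = 3/256.
Numerically: E[X] ≈ 0.0117.

E[X] = C(6,5)·2^(1−C(5,2)) = 3/256 ≈ 0.0117.


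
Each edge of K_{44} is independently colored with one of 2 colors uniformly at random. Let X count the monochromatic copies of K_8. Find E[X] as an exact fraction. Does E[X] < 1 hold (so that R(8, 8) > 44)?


E[X] = C(44, 8) · 2^{1 − 28} = 177232627 · 2^{−27} = 177232627/134217728.
As a reduced fraction: E[X] = 177232627/134217728 ≈ 1.3205.
Is E[X] < 1? NO.
Since E[X] ≥ 1, the first-moment bound is inconclusive at n = 44; it does NOT by itself certify R(8, 8) > 44.

E[X] = 177232627/134217728 ≈ 1.3205; E[X] ≥ 1; first-moment method inconclusive here.


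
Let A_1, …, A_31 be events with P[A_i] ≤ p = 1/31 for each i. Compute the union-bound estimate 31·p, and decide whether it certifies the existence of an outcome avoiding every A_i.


Union bound: P[∪_{i=1}^{31} A_i] ≤ Σ_i P[A_i] ≤ 31·p = 31·(1/31) = 1.
Numerically: 1 ≈ 1.0000.
Is 1 < 1? NO.
Since the bound 1 is ≥ 1, the union bound is uninformative here; it does NOT by itself certify existence.

31·p = 1 ≈ 1.0000; existence NOT certified by the union bound.


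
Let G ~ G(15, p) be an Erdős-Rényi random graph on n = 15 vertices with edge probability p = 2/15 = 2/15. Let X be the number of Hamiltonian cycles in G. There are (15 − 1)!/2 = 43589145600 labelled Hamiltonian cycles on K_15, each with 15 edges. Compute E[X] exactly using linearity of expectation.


K_15 has (15 − 1)!/2 = 43589145600 labelled Hamiltonian cycles.
For each such Hamiltonian cycle H, let X_H = 1 if all 15 edges of H are present in G. Then P[X_H = 1] = p^{15} = (2/15)^{15} = 32768/437893890380859375.
Summing the indicators: E[X] = Σ_H E[X_H] = 43589145600 · p^{15} = 43589145600 · 32768/437893890380859375 = 235115905024/72081298828125.
Numerically: E[X] ≈ 0.00326182.

E[X] = 43589145600 · (2/15)^{15} = 235115905024/72081298828125 ≈ 0.00326182.


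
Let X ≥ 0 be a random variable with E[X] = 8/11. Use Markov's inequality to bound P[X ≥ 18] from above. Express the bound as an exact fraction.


μ = E[X] = 8/11, a = 18.
Markov: P[X ≥ 18] ≤ μ/a = (8/11)/18 = 4/99.
Numerically: ≈ 0.040404.
(Since a = 18 > μ = 0.727273, the bound 4/99 is < 1 and informative.)

P[X ≥ 18] ≤ 4/99 ≈ 0.040404.


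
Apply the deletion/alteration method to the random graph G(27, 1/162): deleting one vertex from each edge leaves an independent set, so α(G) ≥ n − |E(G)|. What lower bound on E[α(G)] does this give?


E[|E(G)|] = C(27, 2)·p = 351 · (1/162) = 13/6.
E[α(G)] ≥ n − E[|E(G)|] = 27 − 13/6 = 149/6.
Numerically: ≈ 24.8333.
(This is only a lower bound; the true E[α(G)] may be larger.)

E[α(G)] ≥ 149/6 ≈ 24.8333.


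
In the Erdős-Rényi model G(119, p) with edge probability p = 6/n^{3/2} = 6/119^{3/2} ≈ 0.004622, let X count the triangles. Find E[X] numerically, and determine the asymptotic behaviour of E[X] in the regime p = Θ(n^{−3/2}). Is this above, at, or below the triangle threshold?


Number of potential triangles: C(119, 3) = 273819.
Each occurs with probability p³ ≈ (0.004622)³ ≈ 9.8739841e-08.
By linearity: E[X] = C(119, 3)·p³ ≈ 273819 · 9.8739841e-08 ≈ 0.02704.
Since α = 3/2 > 1, p = c/n^{3/2} = o(1/n) is below the triangle threshold p ~ 1/n. Asymptotically E[X] ~ (c³/6)·n^{3(1−α)} = (6³/6)·n^{-1.5} → 0, so by Markov's inequality G has no triangles w.h.p.

E[X] ≈ 0.02704; in regime p = Θ(1/n^{3/2}) E[X] tends to 0 (below the triangle threshold p ~ 1/n).


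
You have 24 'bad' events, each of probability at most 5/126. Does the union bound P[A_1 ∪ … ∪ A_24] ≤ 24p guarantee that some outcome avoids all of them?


Union bound: P[∪_{i=1}^{24} A_i] ≤ Σ_i P[A_i] ≤ 24·p = 24·(5/126) = 20/21.
Numerically: 20/21 ≈ 0.952381.
Is 20/21 < 1? YES.
Since P[∪ A_i] ≤ 20/21 < 1, the complement has P[∩ A_i^c] ≥ 1 − 20/21 = 1/21 > 0, so some outcome avoids every A_i.

24·p = 20/21 ≈ 0.952381; existence CERTIFIED by the union bound.


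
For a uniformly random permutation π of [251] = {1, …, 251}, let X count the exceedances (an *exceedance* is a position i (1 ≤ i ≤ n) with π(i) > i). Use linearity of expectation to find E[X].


Write X = Σ_{i=1}^{251} X_i, where X_i = 1_{π(i) > i}.
For each fixed i, π(i) is uniform over {1, …, 251} (marginal of a uniform permutation), so P[π(i) > i] = (n − i)/n. Summing: Σ_{i=1}^{251} (n − i)/n = (0 + 1 + … + 250)/251 = 251(251 − 1)/(2·251) = (251 − 1)/2.
Hence E[X] = Σ_{i=1}^{251} (251 − i)/251 = 125 ≈ 125.00000.

E[X] = 125 = 125.00000.


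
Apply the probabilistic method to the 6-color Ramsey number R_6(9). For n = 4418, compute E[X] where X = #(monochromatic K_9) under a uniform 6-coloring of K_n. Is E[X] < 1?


E[X] = C(4418, 9) · 6^{1 − 36} = 1752779389572095347587475120 · 6^{−35} = 1752779389572095347587475120/1719070799748422591028658176.
As a reduced fraction: E[X] = 109548711848255959224217195/107441924984276411939291136 ≈ 1.0196.
Is E[X] < 1? NO.
Since E[X] ≥ 1, the first-moment bound is inconclusive at n = 4418; it does NOT by itself certify R_6(9) > 4418.

E[X] = 109548711848255959224217195/107441924984276411939291136 ≈ 1.0196; E[X] ≥ 1; first-moment method inconclusive here.


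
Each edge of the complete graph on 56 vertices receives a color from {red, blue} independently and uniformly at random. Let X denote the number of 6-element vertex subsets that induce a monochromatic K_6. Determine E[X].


Let X = Σ_S X_S over the C(56, 6) = 32468436 subsets S of size 6, where X_S = 1 if the K_6 on S is monochromatic.
For a fixed S, the K_6 on S has C(6, 2) = 15 edges. P[all 15 edges red] = (1/2)^15, and likewise for blue, so P[monochromatic] = 2·(1/2)^15 = 2^{1 − 15} = 1/16384.
By linearity of expectation: E[X] = C(56, 6) · 2^{1 − 15} = 32468436 · 1/16384 = 8117109/4096.
Numerically: E[X] ≈ 1981.716064.

E[X] = C(56,6)·2^(1−C(6,2)) = 8117109/4096 ≈ 1981.716064.


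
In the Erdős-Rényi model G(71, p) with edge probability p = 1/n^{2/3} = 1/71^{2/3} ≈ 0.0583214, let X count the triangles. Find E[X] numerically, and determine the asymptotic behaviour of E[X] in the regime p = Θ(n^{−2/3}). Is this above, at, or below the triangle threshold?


Number of potential triangles: C(71, 3) = 57155.
Each occurs with probability p³ ≈ (0.0583214)³ ≈ 1.98373339e-04.
By linearity: E[X] = C(71, 3)·p³ ≈ 57155 · 1.98373339e-04 ≈ 11.338028.
Since α = 2/3 < 1, p = c/n^{2/3} ≫ 1/n is above the triangle threshold p ~ 1/n. Asymptotically E[X] ~ (c³/6)·n^{3(1−α)} = (1³/6)·n^{1} → ∞; triangles are abundant w.h.p.

E[X] ≈ 11.338028; in regime p = Θ(1/n^{2/3}) E[X] diverges (above the triangle threshold p ~ 1/n).


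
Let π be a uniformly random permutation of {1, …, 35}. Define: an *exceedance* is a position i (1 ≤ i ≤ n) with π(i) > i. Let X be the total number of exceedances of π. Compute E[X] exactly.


Write X = Σ_{i=1}^{35} X_i, where X_i = 1_{π(i) > i}.
For each fixed i, π(i) is uniform over {1, …, 35} (marginal of a uniform permutation), so P[π(i) > i] = (n − i)/n. Summing: Σ_{i=1}^{35} (n − i)/n = (0 + 1 + … + 34)/35 = 35(35 − 1)/(2·35) = (35 − 1)/2.
Hence E[X] = Σ_{i=1}^{35} (35 − i)/35 = 17 ≈ 17.000.

E[X] = 17 = 17.000.


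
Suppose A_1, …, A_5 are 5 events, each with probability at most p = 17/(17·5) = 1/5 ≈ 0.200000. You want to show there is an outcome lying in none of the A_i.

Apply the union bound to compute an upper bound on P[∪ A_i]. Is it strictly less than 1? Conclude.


Union bound: P[∪_{i=1}^{5} A_i] ≤ Σ_i P[A_i] ≤ 5·p = 5·(1/5) = 1.
Numerically: 1 ≈ 1.000000.
Is 1 < 1? NO.
Since the bound 1 is ≥ 1, the union bound is uninformative here; it does NOT by itself certify existence.

5·p = 1 ≈ 1.000000; existence NOT certified by the union bound.


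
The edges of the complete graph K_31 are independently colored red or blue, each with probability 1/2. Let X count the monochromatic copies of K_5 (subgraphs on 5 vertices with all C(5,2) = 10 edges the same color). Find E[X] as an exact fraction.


Let X = Σ_S X_S over the C(31, 5) = 169911 subsets S of size 5, where X_S = 1 if the K_5 on S is monochromatic.
For a fixed S, the K_5 on S has C(5, 2) = 10 edges. P[all 10 edges red] = (1/2)^10, and likewise for blue, so P[monochromatic] = 2·(1/2)^10 = 2^{1 − 10} = 1/512.
By linearity: E[X] = C(31, 5) · 2^{1 − 10} = 169911 · 1/512 = 169911/512.
Numerically: E[X] ≈ 331.857.

E[X] = C(31,5)·2^(1−C(5,2)) = 169911/512 ≈ 331.857.


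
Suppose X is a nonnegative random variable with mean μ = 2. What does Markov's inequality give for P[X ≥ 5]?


μ = E[X] = 2, a = 5.
Markov: P[X ≥ 5] ≤ μ/a = (2)/5 = 2/5.
Numerically: ≈ 0.400.
(Since a = 5 > μ = 2.000, the bound 2/5 is < 1 and informative.)

P[X ≥ 5] ≤ 2/5 ≈ 0.400.


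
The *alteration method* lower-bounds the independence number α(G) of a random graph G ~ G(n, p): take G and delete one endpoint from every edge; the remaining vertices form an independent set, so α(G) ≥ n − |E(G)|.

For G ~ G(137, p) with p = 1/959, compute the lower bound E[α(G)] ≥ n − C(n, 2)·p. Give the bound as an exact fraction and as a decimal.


E[|E(G)|] = C(137, 2)·p = 9316 · (1/959) = 68/7.
E[α(G)] ≥ n − E[|E(G)|] = 137 − 68/7 = 891/7.
Numerically: ≈ 127.2857.
(This is only a lower bound; the true E[α(G)] may be larger.)

E[α(G)] ≥ 891/7 ≈ 127.2857.


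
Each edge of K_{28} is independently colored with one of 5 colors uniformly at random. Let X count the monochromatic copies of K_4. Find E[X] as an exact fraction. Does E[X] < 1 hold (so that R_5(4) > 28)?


E[X] = C(28, 4) · 5^{1 − 6} = 20475 · 5^{−5} = 20475/3125.
As a reduced fraction: E[X] = 819/125 ≈ 6.5520000.
Is E[X] < 1? NO.
Since E[X] ≥ 1, the first-moment bound is inconclusive at n = 28; it does NOT by itself certify R_5(4) > 28.

E[X] = 819/125 ≈ 6.5520000; E[X] ≥ 1; first-moment method inconclusive here.


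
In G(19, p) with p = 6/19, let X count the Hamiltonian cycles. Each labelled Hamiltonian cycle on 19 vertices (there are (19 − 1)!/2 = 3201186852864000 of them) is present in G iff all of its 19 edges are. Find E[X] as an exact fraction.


K_19 has (19 − 1)!/2 = 3201186852864000 labelled Hamiltonian cycles.
For each such Hamiltonian cycle H, let X_H = 1 if all 19 edges of H are present in G. Then P[X_H = 1] = p^{19} = (6/19)^{19} = 609359740010496/1978419655660313589123979.
Summing the indicators: E[X] = Σ_H E[X_H] = 3201186852864000 · p^{19} = 3201186852864000 · 609359740010496/1978419655660313589123979 = 1950674388386224952567660544000/1978419655660313589123979.
Numerically: E[X] ≈ 9.86e+05.

E[X] = 3201186852864000 · (6/19)^{19} = 1950674388386224952567660544000/1978419655660313589123979 ≈ 9.86e+05.


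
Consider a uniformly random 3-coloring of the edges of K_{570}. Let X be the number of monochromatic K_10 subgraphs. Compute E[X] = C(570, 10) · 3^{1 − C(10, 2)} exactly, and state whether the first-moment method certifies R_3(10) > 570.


E[X] = C(570, 10) · 3^{1 − 45} = 921524823451961408691 · 3^{−44} = 921524823451961408691/984770902183611232881.
As a reduced fraction: E[X] = 34130549016739311433/36472996377170786403 ≈ 0.93578.
Is E[X] < 1? YES.
Since E[X] < 1, there exists a 3-coloring of K_{570} with no monochromatic K_10; hence R_3(10) > 570.

E[X] = 34130549016739311433/36472996377170786403 ≈ 0.93578; E[X] < 1, so R_3(10) > 570.


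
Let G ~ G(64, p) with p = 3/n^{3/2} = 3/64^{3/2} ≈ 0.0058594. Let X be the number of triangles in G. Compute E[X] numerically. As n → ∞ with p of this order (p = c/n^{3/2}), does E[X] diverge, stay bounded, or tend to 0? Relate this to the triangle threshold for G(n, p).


Number of potential triangles: C(64, 3) = 41664.
Each occurs with probability p³ ≈ (0.0058594)³ ≈ 2.0116568e-07.
By linearity: E[X] = C(64, 3)·p³ ≈ 41664 · 2.0116568e-07 ≈ 0.00838.
Since α = 3/2 > 1, p = c/n^{3/2} = o(1/n) is below the triangle threshold p ~ 1/n. Asymptotically E[X] ~ (c³/6)·n^{3(1−α)} = (3³/6)·n^{-1.5} → 0, so by Markov's inequality G has no triangles w.h.p.

E[X] ≈ 0.00838; in regime p = Θ(1/n^{3/2}) E[X] tends to 0 (below the triangle threshold p ~ 1/n).


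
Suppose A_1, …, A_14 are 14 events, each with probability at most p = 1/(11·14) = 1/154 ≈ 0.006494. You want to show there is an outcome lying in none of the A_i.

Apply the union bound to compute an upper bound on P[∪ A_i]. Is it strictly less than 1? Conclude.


Union bound: P[∪_{i=1}^{14} A_i] ≤ Σ_i P[A_i] ≤ 14·p = 14·(1/154) = 1/11.
Numerically: 1/11 ≈ 0.090909.
Is 1/11 < 1? YES.
Since P[∪ A_i] ≤ 1/11 < 1, the complement has P[∩ A_i^c] ≥ 1 − 1/11 = 10/11 > 0, so some outcome avoids every A_i.

14·p = 1/11 ≈ 0.090909; existence CERTIFIED by the union bound.


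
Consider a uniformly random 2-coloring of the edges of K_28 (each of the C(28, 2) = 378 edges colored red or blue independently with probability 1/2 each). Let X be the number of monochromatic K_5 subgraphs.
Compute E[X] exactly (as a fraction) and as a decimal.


Let X = Σ_S X_S over the C(28, 5) = 98280 subsets S of size 5, where X_S = 1 if the K_5 on S is monochromatic.
For a fixed S, the K_5 on S has C(5, 2) = 10 edges. P[all 10 edges red] = (1/2)^10, and likewise for blue, so P[monochromatic] = 2·(1/2)^10 = 2^{1 − 10} = 1/512.
By linearity: E[X] = C(28, 5) · 2^{1 − 10} = 98280 · 1/512 = 12285/64.
Numerically: E[X] ≈ 191.953.

E[X] = C(28,5)·2^(1−C(5,2)) = 12285/64 ≈ 191.953.


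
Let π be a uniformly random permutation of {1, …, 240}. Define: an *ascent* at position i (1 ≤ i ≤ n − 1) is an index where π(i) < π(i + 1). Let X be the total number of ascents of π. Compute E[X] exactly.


Write X = Σ X_I over i = 1, …, 239, with X_I the indicator of one ascent.
There are 239 indicators.
For each fixed i, the pair (π(i), π(i+1)) is a uniformly random ordered pair of distinct values from {1, …, 240}; by symmetry P[π(i) < π(i+1)] = 1/2.
By linearity: E[X] = 239 · (1/2) = (240 − 1) · (1/2) = 239/2 ≈ 119.50000.

E[X] = 239/2 = 119.50000.


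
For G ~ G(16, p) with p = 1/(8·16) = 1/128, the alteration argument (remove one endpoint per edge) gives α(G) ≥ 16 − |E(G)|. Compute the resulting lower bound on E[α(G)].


E[|E(G)|] = C(16, 2)·p = 120 · (1/128) = 15/16.
E[α(G)] ≥ n − E[|E(G)|] = 16 − 15/16 = 241/16.
Numerically: ≈ 15.0625.
(This is only a lower bound; the true E[α(G)] may be larger.)

E[α(G)] ≥ 241/16 ≈ 15.0625.


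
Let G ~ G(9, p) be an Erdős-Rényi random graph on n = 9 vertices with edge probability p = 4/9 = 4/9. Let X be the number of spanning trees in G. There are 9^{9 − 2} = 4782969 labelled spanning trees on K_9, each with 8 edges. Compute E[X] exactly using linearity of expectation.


K_9 has 9^{9 − 2} = 4782969 labelled spanning trees.
For each such spanning tree H, let X_H = 1 if all 8 edges of H are present in G. Then P[X_H = 1] = p^{8} = (4/9)^{8} = 65536/43046721.
By linearity: E[X] = Σ_H E[X_H] = 4782969 · p^{8} = 4782969 · 65536/43046721 = 65536/9.
Numerically: E[X] ≈ 7281.8.

E[X] = 4782969 · (4/9)^{8} = 65536/9 ≈ 7281.8.


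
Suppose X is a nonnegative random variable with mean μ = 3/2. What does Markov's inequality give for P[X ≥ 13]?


μ = E[X] = 3/2, a = 13.
Markov: P[X ≥ 13] ≤ μ/a = (3/2)/13 = 3/26.
Numerically: ≈ 0.11538.
(Since a = 13 > μ = 1.50000, the bound 3/26 is < 1 and informative.)

P[X ≥ 13] ≤ 3/26 ≈ 0.11538.


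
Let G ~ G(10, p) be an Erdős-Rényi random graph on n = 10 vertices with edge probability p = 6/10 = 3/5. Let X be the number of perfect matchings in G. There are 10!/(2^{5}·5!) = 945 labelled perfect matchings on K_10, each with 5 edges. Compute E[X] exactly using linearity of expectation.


K_10 has 10!/(2^{5}·5!) = 945 labelled perfect matchings.
For each such perfect matching H, let X_H = 1 if all 5 edges of H are present in G. Then P[X_H = 1] = p^{5} = (3/5)^{5} = 243/3125.
By linearity: E[X] = Σ_H E[X_H] = 945 · p^{5} = 945 · 243/3125 = 45927/625.
Numerically: E[X] ≈ 73.4832.

E[X] = 945 · (3/5)^{5} = 45927/625 ≈ 73.4832.


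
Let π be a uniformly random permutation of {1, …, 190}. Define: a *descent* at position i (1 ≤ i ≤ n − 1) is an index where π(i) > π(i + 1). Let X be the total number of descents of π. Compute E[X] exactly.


Write X = Σ X_I over i = 1, …, 189, with X_I the indicator of one descent.
There are 189 indicators.
For each fixed i, the pair (π(i), π(i+1)) is a uniformly random ordered pair of distinct values from {1, …, 190}; by symmetry P[π(i) > π(i+1)] = 1/2.
By linearity: E[X] = 189 · (1/2) = (190 − 1) · (1/2) = 189/2 ≈ 94.5000.

E[X] = 189/2 = 94.5000.


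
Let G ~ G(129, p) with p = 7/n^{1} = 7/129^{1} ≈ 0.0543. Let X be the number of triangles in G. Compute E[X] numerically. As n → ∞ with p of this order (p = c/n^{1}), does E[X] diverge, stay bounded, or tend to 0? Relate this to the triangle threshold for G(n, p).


Number of potential triangles: C(129, 3) = 349504.
Each occurs with probability p³ ≈ (0.0543)³ ≈ 1.59781e-04.
By linearity: E[X] = C(129, 3)·p³ ≈ 349504 · 1.59781e-04 ≈ 55.844.
Here α = 1, so p = 7/n is exactly at the triangle threshold p ~ 1/n. Asymptotically E[X] → c³/6 = 7³/6 = 343/6 ≈ 57.167, a bounded constant. In this regime the triangle count is asymptotically Poisson(c³/6).

E[X] ≈ 55.844; in regime p = Θ(1/n^{1}) E[X] stays bounded (at the triangle threshold p ~ 1/n).
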